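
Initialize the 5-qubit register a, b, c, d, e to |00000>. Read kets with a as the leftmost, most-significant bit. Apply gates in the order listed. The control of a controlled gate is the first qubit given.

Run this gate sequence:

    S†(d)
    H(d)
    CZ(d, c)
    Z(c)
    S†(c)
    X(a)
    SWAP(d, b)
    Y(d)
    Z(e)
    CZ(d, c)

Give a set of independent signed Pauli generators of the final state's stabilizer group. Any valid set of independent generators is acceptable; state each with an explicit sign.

The final state is stabilized by the group generated by +IXIII, -ZIIII, +IIZII, -IIIZI, +IIIIZ; other independent generating sets are equally valid.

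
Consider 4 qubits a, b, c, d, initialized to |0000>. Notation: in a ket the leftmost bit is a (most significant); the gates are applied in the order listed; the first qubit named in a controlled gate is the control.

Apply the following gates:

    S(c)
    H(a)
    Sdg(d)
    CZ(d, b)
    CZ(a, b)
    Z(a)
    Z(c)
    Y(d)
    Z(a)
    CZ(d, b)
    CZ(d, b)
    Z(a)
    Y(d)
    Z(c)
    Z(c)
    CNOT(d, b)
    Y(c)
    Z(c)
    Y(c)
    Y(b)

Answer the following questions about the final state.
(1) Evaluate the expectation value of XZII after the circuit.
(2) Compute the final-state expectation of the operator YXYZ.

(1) The observable XZII averages to 1. Key observation: the block from step 7 through step 14 cancels to the identity and can be dropped.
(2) The expectation value of YXYZ is 0.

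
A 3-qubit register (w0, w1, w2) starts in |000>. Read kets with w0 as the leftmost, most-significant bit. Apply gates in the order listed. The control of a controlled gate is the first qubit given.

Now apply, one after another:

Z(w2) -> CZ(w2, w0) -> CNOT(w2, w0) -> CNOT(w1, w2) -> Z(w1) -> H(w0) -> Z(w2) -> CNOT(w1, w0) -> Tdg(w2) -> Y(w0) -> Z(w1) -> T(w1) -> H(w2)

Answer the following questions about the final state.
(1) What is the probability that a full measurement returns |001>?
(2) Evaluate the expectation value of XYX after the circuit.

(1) Outcome |001> occurs with probability 1/4.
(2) The observable XYX averages to 0.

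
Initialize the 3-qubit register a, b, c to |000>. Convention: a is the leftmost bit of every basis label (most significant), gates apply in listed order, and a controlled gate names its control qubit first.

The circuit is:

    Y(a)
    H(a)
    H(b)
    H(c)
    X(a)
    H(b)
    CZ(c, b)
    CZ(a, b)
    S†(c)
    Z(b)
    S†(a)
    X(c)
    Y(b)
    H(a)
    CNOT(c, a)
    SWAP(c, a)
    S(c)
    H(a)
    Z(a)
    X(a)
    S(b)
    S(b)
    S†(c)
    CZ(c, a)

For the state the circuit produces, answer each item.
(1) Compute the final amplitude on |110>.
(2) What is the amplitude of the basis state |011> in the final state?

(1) The amplitude on |110> is -1/2 + I/2.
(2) The amplitude on |011> is -1/2 - I/2.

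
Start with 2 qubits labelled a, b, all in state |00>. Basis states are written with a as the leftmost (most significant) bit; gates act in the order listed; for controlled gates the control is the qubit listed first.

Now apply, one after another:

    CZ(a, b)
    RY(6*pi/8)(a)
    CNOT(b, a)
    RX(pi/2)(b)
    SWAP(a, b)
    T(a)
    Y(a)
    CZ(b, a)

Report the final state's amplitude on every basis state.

The final amplitudes are -sqrt(4 - 2*sqrt(2))*exp(I*pi/4)/4 on |00>, -sqrt(2*sqrt(2) + 4)*exp(I*pi/4)/4 on |01>, I*sqrt(4 - 2*sqrt(2))/4 on |10>, -I*sqrt(2*sqrt(2) + 4)/4 on |11>.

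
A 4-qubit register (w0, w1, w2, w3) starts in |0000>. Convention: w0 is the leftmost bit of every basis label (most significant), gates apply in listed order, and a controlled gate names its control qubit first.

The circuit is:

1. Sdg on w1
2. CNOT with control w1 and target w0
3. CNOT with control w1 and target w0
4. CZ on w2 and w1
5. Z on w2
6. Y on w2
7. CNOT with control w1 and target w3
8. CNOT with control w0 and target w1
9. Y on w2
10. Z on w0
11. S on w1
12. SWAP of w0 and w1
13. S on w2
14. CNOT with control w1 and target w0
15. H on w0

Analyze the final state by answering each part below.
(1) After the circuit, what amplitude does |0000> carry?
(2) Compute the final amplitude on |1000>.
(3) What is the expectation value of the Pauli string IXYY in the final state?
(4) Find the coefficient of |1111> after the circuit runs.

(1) The final state's coefficient on |0000> equals sqrt(2)/2.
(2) The final state's coefficient on |1000> equals sqrt(2)/2.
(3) The observable IXYY averages to 0.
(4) The amplitude on |1111> is 0.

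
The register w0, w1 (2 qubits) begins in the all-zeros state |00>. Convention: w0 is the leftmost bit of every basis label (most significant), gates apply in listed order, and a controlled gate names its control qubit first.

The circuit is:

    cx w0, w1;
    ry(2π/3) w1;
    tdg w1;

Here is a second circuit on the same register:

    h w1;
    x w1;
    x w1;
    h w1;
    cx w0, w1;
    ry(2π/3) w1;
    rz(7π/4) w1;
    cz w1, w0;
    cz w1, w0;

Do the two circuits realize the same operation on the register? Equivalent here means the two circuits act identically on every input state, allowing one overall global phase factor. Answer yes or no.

Yes: on every input state the two circuits agree up to one overall phase factor.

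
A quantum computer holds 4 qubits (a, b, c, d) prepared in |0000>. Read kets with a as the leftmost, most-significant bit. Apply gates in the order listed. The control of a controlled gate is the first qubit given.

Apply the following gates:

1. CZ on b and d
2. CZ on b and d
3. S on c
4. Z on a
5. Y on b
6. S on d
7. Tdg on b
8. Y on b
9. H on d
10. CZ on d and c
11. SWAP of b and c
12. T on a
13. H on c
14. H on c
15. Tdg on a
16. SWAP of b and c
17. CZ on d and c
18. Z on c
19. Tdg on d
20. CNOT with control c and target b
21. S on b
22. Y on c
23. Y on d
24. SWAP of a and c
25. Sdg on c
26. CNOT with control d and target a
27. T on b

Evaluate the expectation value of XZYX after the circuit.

The expectation value of XZYX is 0.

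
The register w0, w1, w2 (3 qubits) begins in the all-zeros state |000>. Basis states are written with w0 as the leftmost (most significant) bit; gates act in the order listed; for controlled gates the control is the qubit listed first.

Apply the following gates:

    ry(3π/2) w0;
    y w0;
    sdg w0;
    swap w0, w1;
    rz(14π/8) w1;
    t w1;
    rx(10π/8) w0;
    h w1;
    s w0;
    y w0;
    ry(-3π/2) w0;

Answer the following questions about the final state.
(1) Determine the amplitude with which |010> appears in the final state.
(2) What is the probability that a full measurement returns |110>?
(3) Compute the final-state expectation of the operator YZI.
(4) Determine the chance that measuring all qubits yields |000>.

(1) |010> carries amplitude sqrt(2)*(-sqrt(sqrt(2) + 2) + sqrt(2 - sqrt(2)) - I*sqrt(sqrt(2) + 2) + I*sqrt(2 - sqrt(2)))*exp(I*pi/8)/8 in the final state.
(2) The probability of measuring |110> is sqrt(2)/8 + 1/4.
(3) In the final state, YZI has expectation 0.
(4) Outcome |000> occurs with probability 1/4 - sqrt(2)/8.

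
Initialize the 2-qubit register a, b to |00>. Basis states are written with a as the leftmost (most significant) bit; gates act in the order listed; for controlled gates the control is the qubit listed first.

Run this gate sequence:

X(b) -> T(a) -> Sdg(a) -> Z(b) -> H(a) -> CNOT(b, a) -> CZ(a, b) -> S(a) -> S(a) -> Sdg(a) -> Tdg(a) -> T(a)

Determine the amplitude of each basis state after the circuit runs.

The final amplitudes are 0 on |00>, -sqrt(2)/2 on |01>, 0 on |10>, sqrt(2)*I/2 on |11>.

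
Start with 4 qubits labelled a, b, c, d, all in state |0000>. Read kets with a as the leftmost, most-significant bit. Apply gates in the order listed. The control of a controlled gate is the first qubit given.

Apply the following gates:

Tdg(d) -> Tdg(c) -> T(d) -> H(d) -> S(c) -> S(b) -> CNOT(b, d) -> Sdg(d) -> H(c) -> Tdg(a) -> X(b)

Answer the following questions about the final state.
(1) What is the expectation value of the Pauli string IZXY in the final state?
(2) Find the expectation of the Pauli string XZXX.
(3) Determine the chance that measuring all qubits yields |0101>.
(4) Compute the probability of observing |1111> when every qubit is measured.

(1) The observable IZXY averages to 1.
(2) In the final state, XZXX has expectation 0.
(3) A full measurement returns |0101> with probability 1/4.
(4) Outcome |1111> occurs with probability 0.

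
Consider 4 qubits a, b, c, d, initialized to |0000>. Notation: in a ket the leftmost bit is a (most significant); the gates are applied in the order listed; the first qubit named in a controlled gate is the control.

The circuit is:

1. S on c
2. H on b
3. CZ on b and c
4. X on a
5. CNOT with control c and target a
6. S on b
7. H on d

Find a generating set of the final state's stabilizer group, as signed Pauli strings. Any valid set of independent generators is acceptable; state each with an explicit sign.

The stabilizer group can be generated by +IYII, +IIIX, -ZIII, +IIZI, among other valid generating sets.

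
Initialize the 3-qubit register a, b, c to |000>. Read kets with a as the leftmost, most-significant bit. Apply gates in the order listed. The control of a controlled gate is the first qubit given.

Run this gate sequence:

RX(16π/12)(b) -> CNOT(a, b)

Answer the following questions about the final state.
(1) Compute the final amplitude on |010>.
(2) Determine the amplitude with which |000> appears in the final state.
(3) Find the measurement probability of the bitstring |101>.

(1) The amplitude on |010> is -sqrt(3)*I/2.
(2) The final state's coefficient on |000> equals -1/2.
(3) A full measurement returns |101> with probability 0.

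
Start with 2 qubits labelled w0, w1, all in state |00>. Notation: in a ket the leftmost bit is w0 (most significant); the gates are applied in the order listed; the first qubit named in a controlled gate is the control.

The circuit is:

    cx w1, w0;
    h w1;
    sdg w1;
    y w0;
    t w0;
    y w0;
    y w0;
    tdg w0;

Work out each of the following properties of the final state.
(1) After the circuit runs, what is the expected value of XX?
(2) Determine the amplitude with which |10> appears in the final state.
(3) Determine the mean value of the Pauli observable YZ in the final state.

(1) The observable XX averages to 0. Key observation: steps 5-8 multiply out to the identity, so the circuit reduces to the remaining gates.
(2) |10> carries amplitude sqrt(2)*I/2 in the final state.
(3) The expectation value of YZ is 0.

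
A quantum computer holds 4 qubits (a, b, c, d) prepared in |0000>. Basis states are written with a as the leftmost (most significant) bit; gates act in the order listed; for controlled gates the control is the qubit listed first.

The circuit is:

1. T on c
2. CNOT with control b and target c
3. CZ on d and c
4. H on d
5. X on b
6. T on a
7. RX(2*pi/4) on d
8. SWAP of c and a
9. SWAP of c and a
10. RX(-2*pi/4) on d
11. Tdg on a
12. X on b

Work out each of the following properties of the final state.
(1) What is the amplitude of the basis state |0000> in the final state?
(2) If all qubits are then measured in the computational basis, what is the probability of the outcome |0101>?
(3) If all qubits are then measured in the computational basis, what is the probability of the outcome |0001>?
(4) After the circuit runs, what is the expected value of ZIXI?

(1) The amplitude on |0000> is sqrt(2)/2.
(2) Outcome |0101> occurs with probability 0.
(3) Outcome |0001> occurs with probability 1/2.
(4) The expectation value of ZIXI is 0.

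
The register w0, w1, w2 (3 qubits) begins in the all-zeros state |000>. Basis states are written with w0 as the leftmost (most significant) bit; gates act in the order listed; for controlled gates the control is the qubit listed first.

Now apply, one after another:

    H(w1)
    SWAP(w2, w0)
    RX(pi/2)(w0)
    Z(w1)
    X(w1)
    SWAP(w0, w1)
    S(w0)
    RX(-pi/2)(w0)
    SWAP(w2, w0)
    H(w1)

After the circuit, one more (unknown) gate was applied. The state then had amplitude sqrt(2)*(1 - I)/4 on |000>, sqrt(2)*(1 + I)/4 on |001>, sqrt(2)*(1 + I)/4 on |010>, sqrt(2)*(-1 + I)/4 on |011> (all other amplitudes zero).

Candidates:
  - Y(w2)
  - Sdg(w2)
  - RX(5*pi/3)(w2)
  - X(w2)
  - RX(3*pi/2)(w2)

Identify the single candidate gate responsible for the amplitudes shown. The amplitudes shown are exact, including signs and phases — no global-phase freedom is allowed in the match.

The unique candidate consistent with the amplitudes is RX(3*pi/2)(w2).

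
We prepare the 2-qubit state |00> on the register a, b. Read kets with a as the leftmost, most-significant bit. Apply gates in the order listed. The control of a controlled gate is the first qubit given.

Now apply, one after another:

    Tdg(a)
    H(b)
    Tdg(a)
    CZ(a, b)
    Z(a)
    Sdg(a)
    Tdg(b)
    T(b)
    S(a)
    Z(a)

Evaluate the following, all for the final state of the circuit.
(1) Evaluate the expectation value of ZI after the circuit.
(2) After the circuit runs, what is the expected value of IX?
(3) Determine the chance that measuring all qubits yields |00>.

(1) The observable ZI averages to 1. Key observation: the block from step 5 through step 10 cancels to the identity and can be dropped.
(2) In the final state, IX has expectation 1.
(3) The probability of measuring |00> is 1/2.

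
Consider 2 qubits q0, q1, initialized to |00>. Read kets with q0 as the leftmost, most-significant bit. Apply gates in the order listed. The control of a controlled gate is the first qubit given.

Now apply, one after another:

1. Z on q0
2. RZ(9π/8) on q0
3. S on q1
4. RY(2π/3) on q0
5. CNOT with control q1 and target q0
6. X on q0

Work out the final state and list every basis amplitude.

The final amplitudes are -sqrt(3)*exp(7*I*pi/16)/2 on |00>, 0 on |01>, -exp(7*I*pi/16)/2 on |10>, 0 on |11>.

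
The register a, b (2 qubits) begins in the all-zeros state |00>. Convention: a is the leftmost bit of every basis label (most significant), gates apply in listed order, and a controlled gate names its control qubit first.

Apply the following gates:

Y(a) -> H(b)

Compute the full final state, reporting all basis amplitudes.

The final amplitudes are 0 on |00>, 0 on |01>, sqrt(2)*I/2 on |10>, sqrt(2)*I/2 on |11>.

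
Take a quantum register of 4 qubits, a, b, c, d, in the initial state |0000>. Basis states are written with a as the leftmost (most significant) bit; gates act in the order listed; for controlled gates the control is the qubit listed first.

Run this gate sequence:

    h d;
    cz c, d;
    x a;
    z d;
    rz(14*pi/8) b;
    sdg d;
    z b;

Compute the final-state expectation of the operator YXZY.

The expectation value of YXZY is 0.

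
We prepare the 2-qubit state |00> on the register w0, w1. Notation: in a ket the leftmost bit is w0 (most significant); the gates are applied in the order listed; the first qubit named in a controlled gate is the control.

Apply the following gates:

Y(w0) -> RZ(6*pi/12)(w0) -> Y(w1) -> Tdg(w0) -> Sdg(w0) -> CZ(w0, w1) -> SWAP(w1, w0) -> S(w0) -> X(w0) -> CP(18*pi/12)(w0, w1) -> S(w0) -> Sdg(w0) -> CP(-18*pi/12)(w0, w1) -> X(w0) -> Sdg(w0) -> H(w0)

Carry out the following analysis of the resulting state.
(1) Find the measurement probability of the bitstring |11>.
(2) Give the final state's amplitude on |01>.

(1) A full measurement returns |11> with probability 1/2. Key observation: gates 8-15 undo each other exactly, leaving only the rest of the circuit to track.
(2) The amplitude on |01> is -sqrt(2)*I/2.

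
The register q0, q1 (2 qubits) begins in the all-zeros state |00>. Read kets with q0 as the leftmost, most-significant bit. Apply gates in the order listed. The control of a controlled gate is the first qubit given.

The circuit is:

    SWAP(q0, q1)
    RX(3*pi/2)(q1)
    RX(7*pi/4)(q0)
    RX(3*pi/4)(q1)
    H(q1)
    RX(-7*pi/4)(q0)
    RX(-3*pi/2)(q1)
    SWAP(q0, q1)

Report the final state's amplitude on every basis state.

After the circuit, the state carries amplitude (1/4 - I/4)*sqrt(2*sqrt(2) + 4) on |00>, 0 on |01>, (1/4 - I/4)*sqrt(4 - 2*sqrt(2)) on |10>, 0 on |11>.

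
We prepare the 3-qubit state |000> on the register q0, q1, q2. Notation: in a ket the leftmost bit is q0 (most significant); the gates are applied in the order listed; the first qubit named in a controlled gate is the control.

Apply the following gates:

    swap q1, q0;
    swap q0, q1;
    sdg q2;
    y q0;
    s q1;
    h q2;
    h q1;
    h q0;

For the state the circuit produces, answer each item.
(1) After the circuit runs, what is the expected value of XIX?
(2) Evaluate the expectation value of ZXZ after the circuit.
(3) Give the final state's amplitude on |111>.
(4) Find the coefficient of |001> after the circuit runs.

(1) The observable XIX averages to -1.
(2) The expectation value of ZXZ is 0.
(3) |111> carries amplitude -sqrt(2)*I/4 in the final state.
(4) The amplitude on |001> is sqrt(2)*I/4.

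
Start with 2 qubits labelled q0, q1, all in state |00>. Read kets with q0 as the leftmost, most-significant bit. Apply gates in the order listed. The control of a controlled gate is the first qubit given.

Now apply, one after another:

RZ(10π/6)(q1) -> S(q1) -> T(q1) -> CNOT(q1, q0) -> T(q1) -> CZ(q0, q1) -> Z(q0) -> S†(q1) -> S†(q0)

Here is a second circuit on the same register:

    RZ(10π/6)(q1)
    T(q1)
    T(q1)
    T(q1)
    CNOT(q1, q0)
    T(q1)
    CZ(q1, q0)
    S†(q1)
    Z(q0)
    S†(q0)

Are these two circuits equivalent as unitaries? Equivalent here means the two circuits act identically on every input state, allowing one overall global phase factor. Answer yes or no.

Yes, they are equivalent — the unitaries differ by at most a global phase.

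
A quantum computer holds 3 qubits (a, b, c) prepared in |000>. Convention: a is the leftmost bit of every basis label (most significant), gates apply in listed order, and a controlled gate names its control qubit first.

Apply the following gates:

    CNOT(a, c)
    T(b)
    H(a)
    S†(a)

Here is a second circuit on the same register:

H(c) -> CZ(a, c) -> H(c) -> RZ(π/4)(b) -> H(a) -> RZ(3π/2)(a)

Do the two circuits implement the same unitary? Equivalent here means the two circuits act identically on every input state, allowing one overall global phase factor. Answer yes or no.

Yes: on every input state the two circuits agree up to one overall phase factor.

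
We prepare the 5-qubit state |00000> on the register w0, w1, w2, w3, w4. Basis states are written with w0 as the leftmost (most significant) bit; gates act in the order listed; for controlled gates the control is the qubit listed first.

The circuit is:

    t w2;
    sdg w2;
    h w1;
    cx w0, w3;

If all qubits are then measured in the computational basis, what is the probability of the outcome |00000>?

Outcome |00000> occurs with probability 1/2.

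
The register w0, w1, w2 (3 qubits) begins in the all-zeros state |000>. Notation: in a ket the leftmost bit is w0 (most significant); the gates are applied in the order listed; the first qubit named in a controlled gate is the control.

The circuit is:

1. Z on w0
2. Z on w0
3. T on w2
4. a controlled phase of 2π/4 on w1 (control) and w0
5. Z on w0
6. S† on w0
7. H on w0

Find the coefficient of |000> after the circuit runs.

The amplitude on |000> is sqrt(2)/2.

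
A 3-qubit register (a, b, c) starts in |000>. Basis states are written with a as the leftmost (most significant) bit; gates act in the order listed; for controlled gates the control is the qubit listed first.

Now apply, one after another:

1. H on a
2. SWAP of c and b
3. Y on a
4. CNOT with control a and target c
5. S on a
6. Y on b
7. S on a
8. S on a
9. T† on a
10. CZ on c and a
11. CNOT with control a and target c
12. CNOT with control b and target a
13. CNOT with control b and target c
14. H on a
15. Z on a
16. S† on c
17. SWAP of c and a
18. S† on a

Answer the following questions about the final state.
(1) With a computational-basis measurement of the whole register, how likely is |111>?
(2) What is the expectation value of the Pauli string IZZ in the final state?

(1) A full measurement returns |111> with probability sqrt(2)/4 + 1/2.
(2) The observable IZZ averages to sqrt(2)/2.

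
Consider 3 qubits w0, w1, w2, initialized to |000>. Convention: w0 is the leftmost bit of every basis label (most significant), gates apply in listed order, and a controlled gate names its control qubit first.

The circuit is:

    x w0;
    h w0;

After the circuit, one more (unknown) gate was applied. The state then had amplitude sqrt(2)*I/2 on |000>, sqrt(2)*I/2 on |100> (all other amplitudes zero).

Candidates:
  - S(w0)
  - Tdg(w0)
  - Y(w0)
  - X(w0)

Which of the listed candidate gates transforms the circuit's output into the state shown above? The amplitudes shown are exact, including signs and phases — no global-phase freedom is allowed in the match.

The applied gate was Y(w0).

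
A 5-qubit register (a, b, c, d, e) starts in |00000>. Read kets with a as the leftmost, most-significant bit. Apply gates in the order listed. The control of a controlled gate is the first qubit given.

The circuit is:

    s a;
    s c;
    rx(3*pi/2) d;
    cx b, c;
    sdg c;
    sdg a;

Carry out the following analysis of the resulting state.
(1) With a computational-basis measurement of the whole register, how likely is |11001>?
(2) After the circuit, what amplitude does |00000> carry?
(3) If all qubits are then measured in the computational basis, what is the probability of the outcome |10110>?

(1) A full measurement returns |11001> with probability 0.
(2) The amplitude on |00000> is -sqrt(2)/2.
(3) The probability of measuring |10110> is 0.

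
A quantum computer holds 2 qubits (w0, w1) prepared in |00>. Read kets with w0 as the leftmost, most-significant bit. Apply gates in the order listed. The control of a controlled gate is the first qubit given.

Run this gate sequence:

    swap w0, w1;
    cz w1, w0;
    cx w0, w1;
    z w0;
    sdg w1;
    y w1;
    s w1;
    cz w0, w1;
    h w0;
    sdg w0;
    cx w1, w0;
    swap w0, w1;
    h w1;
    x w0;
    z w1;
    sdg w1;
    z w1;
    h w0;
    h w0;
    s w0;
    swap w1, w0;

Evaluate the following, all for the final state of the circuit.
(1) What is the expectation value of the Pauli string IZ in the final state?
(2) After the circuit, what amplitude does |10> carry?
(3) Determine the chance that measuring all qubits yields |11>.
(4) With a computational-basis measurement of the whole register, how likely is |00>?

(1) The expectation value of IZ is 1.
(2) |10> carries amplitude 1/2 - I/2 in the final state.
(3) The probability of measuring |11> is 0.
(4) A full measurement returns |00> with probability 1/2.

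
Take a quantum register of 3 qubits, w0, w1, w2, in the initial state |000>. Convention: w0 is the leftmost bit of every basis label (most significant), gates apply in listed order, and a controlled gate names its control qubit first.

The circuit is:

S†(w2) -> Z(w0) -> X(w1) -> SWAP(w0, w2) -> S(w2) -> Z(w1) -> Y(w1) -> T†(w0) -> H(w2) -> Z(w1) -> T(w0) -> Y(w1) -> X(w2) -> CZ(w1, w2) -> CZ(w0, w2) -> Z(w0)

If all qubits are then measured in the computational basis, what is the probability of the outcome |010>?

Outcome |010> occurs with probability 1/2.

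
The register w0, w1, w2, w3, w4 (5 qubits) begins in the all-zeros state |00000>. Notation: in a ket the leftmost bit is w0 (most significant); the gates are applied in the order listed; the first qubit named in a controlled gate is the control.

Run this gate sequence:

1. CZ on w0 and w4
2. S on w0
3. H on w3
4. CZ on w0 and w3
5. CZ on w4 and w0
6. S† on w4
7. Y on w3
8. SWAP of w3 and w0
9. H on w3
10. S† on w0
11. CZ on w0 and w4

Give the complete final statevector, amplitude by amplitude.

After the circuit, the state carries amplitude -I/2 on |00000>, -I/2 on |00010>, 1/2 on |10000>, 1/2 on |10010>, and 0 on every other basis state.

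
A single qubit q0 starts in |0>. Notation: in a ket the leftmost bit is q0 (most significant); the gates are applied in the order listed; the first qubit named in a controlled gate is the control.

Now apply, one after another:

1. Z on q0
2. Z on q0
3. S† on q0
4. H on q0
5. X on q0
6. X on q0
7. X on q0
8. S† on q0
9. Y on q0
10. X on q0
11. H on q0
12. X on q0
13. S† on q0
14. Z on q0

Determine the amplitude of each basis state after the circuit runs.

After the circuit, the state carries amplitude 1/2 + I/2 on |0>, -1/2 - I/2 on |1>.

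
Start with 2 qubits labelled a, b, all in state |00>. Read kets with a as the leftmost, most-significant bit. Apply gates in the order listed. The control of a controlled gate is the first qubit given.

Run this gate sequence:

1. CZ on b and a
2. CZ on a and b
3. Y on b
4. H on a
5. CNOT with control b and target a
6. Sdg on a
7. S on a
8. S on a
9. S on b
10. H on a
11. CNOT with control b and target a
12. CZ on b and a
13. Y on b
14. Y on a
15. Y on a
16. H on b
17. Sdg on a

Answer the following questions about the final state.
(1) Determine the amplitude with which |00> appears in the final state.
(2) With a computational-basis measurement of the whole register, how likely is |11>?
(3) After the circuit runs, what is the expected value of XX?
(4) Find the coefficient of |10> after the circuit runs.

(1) |00> carries amplitude sqrt(2)*(1 + I)/4 in the final state.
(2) A full measurement returns |11> with probability 1/4.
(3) The observable XX averages to -1.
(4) The amplitude on |10> is sqrt(2)*(-1 - I)/4.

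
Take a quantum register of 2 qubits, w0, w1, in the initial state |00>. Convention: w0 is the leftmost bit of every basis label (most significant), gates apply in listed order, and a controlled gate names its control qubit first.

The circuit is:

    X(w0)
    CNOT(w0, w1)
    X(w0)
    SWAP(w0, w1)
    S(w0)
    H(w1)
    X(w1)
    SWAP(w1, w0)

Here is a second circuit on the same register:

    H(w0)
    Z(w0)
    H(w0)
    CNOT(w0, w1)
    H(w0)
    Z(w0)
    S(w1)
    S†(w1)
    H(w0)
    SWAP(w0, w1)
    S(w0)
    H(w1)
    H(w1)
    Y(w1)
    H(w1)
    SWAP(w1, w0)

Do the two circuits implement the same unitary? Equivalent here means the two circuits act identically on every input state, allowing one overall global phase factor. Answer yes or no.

No: there is an input state on which the two circuits produce genuinely different outputs (not merely differing by a phase).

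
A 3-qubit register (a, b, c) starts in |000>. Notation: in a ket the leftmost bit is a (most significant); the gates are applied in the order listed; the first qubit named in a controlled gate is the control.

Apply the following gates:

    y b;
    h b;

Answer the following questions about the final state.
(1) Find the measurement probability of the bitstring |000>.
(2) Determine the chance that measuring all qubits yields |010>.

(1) The probability of measuring |000> is 1/2.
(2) A full measurement returns |010> with probability 1/2.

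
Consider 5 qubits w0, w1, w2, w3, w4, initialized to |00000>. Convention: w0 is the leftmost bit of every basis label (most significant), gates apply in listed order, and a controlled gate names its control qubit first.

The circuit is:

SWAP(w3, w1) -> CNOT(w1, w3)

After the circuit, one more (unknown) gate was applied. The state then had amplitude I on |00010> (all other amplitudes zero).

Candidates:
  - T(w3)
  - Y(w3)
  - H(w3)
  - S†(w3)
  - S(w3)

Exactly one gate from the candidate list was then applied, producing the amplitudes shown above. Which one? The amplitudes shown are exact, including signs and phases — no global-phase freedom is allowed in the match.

The applied gate was Y(w3).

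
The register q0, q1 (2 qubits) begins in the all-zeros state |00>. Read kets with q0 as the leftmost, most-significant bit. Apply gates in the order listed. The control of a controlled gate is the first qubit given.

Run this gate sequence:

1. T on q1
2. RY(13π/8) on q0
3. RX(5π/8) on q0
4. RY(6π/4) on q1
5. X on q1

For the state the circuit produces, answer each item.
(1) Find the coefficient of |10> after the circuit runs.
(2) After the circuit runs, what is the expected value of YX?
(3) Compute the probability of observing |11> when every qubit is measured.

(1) |10> carries amplitude sqrt(2)*sin(3*pi/16)*cos(5*pi/16)/2 + sqrt(2)*I*sin(5*pi/16)*cos(3*pi/16)/2 in the final state.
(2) In the final state, YX has expectation sqrt(2)/4.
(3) Outcome |11> occurs with probability 3/8 - sqrt(2)/16.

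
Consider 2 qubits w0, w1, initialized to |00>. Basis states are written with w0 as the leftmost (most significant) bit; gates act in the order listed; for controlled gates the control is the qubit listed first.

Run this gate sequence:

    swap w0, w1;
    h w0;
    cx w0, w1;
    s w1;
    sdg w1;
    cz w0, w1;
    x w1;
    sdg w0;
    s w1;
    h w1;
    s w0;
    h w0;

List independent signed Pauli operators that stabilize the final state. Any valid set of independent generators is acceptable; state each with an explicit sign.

The final state is stabilized by the group generated by -YZ, +ZY; other independent generating sets are equally valid.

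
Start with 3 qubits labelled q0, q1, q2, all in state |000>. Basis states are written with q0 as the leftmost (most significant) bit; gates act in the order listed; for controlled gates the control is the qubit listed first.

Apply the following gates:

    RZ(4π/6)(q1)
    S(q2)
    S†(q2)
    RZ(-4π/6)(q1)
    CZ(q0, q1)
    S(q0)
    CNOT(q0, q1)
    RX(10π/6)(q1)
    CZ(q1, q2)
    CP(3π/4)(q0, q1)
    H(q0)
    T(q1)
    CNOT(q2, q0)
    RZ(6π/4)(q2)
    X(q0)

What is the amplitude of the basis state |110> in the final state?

The final state's coefficient on |110> equals -sqrt(2)/4. Key observation: the block from step 1 through step 4 cancels to the identity and can be dropped.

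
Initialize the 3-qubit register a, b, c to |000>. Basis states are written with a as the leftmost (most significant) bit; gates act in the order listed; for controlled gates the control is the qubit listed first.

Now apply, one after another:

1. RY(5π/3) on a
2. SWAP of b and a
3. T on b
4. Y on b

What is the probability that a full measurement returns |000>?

The probability of measuring |000> is 1/4.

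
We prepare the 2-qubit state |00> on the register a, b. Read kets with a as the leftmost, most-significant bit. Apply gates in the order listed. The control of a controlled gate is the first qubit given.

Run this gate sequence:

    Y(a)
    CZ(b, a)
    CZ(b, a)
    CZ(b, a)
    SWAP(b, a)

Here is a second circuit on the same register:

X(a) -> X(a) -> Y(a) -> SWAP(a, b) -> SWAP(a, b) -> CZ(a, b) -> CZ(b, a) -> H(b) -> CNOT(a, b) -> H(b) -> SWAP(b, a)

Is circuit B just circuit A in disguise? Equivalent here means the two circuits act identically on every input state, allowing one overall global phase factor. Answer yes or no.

Yes — the two circuits implement the same unitary up to a global phase.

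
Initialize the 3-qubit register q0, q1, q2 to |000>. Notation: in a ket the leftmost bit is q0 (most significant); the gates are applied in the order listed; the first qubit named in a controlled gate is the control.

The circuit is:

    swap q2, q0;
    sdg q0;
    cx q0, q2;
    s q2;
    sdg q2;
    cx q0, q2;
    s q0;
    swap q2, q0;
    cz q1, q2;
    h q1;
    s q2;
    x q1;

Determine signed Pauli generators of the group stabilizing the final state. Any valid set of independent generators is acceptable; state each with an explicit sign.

One valid set of independent stabilizer generators is +IXI, +ZII, +IIZ (any independent generating set of the same group is equally correct). Key observation: gates 1-8 undo each other exactly, leaving only the rest of the circuit to track.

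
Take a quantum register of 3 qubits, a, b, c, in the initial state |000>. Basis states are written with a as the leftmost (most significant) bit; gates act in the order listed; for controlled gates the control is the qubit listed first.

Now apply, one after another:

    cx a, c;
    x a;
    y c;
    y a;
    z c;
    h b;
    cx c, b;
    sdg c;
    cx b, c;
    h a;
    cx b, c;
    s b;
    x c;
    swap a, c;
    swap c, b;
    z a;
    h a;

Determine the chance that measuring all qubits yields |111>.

A full measurement returns |111> with probability 1/8.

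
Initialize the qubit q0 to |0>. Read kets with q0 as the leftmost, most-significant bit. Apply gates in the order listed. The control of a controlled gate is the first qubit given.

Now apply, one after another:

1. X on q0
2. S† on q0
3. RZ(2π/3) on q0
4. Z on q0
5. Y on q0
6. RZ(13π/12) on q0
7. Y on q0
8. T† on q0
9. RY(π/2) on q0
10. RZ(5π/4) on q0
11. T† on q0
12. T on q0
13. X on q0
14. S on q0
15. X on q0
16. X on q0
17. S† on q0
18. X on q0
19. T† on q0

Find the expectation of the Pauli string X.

The expectation value of X is 1.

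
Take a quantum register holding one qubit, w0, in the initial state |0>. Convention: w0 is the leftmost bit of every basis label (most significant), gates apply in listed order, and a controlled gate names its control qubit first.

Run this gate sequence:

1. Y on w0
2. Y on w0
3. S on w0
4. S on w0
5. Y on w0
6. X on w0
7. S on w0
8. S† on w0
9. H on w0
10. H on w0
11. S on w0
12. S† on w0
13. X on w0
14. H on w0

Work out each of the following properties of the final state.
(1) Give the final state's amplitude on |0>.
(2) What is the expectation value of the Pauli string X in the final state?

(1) The amplitude on |0> is sqrt(2)*I/2. Key observation: gates 6-13 undo each other exactly, leaving only the rest of the circuit to track.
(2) The observable X averages to -1.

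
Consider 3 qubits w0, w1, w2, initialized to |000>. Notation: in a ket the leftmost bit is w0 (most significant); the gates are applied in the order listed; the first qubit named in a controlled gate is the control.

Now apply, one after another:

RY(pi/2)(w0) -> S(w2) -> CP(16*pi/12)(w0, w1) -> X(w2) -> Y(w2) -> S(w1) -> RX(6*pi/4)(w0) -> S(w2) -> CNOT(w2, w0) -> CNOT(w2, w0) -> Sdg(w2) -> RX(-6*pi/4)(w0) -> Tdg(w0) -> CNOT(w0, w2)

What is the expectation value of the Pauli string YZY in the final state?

In the final state, YZY has expectation -sqrt(2)/2. Key observation: steps 7-12 multiply out to the identity, so the circuit reduces to the remaining gates.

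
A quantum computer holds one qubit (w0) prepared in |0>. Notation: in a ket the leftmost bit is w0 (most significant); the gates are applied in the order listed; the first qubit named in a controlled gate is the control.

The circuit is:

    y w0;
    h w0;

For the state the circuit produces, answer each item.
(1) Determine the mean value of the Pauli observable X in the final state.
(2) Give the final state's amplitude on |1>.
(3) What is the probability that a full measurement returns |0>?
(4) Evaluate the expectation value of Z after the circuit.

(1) In the final state, X has expectation -1.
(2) The amplitude on |1> is -sqrt(2)*I/2.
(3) The probability of measuring |0> is 1/2.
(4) The observable Z averages to 0.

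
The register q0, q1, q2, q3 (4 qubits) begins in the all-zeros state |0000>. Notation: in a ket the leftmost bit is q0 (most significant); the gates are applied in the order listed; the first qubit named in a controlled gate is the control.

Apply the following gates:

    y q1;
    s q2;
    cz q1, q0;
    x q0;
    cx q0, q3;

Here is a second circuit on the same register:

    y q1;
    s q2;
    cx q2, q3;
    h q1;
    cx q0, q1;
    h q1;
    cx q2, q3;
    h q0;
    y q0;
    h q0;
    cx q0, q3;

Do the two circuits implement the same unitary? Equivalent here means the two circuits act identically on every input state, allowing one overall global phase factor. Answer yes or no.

No, they are not equivalent — no single phase factor reconciles the two unitaries.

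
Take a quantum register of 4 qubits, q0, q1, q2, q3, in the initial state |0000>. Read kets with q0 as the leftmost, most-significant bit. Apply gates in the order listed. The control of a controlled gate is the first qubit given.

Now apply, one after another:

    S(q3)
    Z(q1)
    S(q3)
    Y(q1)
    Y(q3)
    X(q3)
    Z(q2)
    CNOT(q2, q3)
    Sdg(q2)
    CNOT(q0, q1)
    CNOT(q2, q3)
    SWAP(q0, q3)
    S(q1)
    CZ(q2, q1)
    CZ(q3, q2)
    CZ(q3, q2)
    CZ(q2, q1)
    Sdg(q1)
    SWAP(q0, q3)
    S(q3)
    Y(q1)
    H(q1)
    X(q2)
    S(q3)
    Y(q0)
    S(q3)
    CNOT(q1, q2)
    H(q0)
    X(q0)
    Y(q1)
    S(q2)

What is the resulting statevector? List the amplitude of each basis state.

The final amplitudes are -I/2 on |0000>, -1/2 on |0110>, I/2 on |1000>, 1/2 on |1110>, and 0 on every other basis state. Key observation: steps 12-19 multiply out to the identity, so the circuit reduces to the remaining gates.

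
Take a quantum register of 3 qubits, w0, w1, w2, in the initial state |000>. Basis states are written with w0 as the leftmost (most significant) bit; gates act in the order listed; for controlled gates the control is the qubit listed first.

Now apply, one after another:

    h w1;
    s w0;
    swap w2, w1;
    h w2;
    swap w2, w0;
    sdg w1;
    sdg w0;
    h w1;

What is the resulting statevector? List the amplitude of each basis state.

After the circuit, the state carries amplitude sqrt(2)/2 on |000>, sqrt(2)/2 on |010>, and 0 on every other basis state.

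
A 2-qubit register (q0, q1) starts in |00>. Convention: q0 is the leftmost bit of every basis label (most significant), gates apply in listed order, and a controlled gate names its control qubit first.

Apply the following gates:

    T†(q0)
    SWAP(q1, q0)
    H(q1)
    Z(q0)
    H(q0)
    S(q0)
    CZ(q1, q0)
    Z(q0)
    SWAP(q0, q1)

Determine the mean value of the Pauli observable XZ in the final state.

The expectation value of XZ is 1.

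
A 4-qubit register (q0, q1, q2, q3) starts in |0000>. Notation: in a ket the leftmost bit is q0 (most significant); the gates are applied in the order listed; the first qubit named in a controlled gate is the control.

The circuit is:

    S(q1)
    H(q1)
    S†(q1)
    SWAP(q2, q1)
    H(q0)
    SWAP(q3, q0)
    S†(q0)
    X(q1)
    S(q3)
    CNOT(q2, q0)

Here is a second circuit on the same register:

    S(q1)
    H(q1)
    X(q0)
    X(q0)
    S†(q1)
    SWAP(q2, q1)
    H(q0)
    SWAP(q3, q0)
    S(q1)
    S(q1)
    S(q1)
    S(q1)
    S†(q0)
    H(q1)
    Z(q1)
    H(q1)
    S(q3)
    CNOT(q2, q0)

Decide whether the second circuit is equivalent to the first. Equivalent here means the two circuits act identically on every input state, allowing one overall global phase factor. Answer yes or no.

Yes, they are equivalent — the unitaries differ by at most a global phase.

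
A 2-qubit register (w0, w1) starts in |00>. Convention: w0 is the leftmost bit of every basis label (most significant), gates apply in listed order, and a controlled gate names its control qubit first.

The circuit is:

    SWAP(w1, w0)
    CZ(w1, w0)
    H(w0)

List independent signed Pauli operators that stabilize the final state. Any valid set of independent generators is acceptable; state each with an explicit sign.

The final state is stabilized by the group generated by +XI, +IZ; other independent generating sets are equally valid.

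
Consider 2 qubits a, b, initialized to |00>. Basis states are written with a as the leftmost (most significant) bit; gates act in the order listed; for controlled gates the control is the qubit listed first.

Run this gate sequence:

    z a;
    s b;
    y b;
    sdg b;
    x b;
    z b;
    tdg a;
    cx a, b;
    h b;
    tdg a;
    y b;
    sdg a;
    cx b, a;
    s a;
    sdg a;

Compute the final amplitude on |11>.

The final state's coefficient on |11> equals sqrt(2)*I/2.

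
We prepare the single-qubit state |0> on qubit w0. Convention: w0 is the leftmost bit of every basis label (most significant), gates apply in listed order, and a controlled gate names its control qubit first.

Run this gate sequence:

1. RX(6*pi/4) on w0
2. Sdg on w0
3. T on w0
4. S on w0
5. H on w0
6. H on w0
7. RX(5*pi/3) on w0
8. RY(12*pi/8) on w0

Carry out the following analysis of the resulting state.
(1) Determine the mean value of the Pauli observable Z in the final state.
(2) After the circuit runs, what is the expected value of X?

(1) In the final state, Z has expectation -sqrt(2)/2.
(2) The observable X averages to sqrt(6)/4.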